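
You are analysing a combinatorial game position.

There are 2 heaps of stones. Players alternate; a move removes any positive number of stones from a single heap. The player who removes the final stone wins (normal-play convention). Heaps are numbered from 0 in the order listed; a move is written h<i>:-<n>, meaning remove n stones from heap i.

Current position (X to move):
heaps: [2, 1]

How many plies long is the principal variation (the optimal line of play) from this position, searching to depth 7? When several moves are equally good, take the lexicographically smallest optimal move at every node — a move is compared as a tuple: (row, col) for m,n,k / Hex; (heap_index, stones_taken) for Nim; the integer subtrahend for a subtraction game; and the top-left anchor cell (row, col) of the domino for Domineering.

PV length from [(2,1)]: 3 plies

p1 X@[(2,1)]: h0:-1[(1,1)]+1* h0:-2[(0,1)]-1 h1:-1[(2,0)]-1
p2 O@[(1,1)]: h0:-1[(0,1)]-1* h1:-1[(1,0)]-1
p3 X@[(0,1)]: h1:-1[(0,0)]+1*
p4 O@[(0,0)] terminal -1; root [(2,1)] d7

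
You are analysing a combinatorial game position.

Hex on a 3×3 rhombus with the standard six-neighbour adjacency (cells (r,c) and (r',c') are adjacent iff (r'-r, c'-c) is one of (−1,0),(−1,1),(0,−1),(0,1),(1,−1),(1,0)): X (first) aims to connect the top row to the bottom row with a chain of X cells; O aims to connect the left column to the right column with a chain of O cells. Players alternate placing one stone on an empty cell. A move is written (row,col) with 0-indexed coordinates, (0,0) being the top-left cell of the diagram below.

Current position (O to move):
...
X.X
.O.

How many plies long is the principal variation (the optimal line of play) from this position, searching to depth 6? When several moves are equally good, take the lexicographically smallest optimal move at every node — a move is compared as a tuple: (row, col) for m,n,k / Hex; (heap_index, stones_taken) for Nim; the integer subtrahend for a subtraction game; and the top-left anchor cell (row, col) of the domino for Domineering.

[.../X.X/.O.] O move#1: (0,0):-1/O../X.X/.O.*, (0,1):-1/.O./X.X/.O., (0,2):-1/..O/X.X/.O., (1,1):-1/.../XOX/.O., (2,0):-1/.../X.X/OO., (2,2):-1/.../X.X/.OO
[O../X.X/.O.] X move#2: (0,1):+1/OX./X.X/.O.*, (0,2):+1/O.X/X.X/.O., (1,1):+1/O../XXX/.O., (2,0):+1/O../X.X/XO., (2,2):+1/O../X.X/.OX
[OX./X.X/.O.] O move#3: (0,2):-1/OXO/X.X/.O.*, (1,1):-1/OX./XOX/.O., (2,0):-1/OX./X.X/OO., (2,2):-1/OX./X.X/.OO
[OXO/X.X/.O.] X move#4: (1,1):+1/OXO/XXX/.O.*, (2,0):+1/OXO/X.X/XO., (2,2):+1/OXO/X.X/.OX
[OXO/XXX/.O.] O move#5: (2,0):-1/OXO/XXX/OO.*, (2,2):-1/OXO/XXX/.OO
[OXO/XXX/OO.] X move#6: (2,2):+1/OXO/XXX/OOX*
[OXO/XXX/OOX] end (terminal -1, O#7); searched .../X.X/.O. to 6

PV length from [.../X.X/.O.]: 6 plies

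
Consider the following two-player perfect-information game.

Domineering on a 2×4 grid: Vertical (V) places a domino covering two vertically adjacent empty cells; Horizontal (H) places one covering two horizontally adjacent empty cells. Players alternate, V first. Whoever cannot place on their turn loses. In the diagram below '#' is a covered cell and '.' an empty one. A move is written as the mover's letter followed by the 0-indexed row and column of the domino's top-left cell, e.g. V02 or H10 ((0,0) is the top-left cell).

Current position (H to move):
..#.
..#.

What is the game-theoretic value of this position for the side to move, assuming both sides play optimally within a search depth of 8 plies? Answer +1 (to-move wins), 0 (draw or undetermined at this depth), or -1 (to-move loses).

value(..#./..#., H) = +1

[..#./..#.] H move#1: H00:+1/###./..#.*, H10:+1/..#./###.
[###./..#.] V move#2: V03:-1/####/..##*
[####/..##] H move#3: H10:+1/####/####*
[####/####] end (terminal -1, V#4); searched ..#./..#. to 8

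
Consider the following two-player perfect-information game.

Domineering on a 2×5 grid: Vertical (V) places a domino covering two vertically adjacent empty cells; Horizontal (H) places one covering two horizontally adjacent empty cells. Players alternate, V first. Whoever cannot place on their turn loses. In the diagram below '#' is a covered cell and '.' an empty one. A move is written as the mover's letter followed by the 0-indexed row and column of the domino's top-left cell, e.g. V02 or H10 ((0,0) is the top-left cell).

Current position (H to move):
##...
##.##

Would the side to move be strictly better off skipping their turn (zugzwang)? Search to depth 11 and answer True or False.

p1 H@[##.../##.##]: H02[####./##.##]+1* H03[##.##/##.##]-1
p2 V@[####./##.##] terminal -1; root [##.../##.##] d11
suppose H passes — search the same position with V to move:
pass> p1 V@[##.../##.##]: V02[###../#####]-1*
pass> p2 H@[###../#####]: H03[#####/#####]+1*
pass> p3 V@[#####/#####] terminal -1; root [##.../##.##] d11
for H: play +1, pass +1

zugzwang(##.../##.##, H) = False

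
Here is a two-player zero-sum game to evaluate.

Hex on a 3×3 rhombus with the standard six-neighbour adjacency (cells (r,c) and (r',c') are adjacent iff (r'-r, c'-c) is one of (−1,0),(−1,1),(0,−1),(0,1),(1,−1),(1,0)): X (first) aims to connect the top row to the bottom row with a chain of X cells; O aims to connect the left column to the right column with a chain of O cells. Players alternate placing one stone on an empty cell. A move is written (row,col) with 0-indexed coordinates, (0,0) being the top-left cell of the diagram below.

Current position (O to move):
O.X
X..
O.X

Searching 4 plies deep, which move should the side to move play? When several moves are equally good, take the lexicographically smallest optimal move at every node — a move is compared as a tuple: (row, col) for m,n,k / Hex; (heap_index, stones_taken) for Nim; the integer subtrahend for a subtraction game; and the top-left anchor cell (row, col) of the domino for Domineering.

ply 1, O at O.X/X../O.X | (0,1)=-1→OOX/X../O.X; (1,1)=-1→O.X/XO./O.X; (1,2)=+1→O.X/X.O/O.X*; (2,1)=-1→O.X/X../OOX
ply 2, X at O.X/X.O/O.X | (0,1)=-1→OXX/X.O/O.X*; (1,1)=-1→O.X/XXO/O.X; (2,1)=-1→O.X/X.O/OXX
ply 3, O at OXX/X.O/O.X | (1,1)=+1→OXX/XOO/O.X*; (2,1)=+1→OXX/X.O/OOX
ply 4: OXX/XOO/O.X is terminal -1 (X); from O.X/X../O.X depth 4

O's best at [O.X/X../O.X]: (1,2)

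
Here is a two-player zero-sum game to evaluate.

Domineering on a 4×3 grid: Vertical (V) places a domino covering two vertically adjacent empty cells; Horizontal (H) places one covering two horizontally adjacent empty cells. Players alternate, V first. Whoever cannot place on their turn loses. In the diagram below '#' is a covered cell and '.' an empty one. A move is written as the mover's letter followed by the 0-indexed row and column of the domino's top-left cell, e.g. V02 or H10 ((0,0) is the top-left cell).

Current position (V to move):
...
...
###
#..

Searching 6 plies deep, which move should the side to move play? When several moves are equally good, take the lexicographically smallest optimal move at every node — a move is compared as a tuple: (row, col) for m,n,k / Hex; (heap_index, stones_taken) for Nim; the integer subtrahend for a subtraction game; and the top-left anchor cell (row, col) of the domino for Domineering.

[.../.../###/#..] V move#1: V00:-1/#../#../###/#.., V01:+1/.#./.#./###/#..*, V02:-1/..#/..#/###/#..
[.#./.#./###/#..] H move#2: H31:-1/.#./.#./###/###*
[.#./.#./###/###] V move#3: V00:+1/##./##./###/###*, V02:+1/.##/.##/###/###
[##./##./###/###] end (terminal -1, H#4); searched .../.../###/#.. to 6

V's best at [.../.../###/#..]: V01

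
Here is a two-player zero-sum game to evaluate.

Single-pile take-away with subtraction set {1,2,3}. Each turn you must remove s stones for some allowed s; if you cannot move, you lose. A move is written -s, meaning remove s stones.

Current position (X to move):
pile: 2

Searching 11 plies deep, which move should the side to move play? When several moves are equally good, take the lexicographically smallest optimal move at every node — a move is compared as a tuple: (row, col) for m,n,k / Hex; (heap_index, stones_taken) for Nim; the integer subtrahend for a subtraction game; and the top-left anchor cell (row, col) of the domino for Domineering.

X's best at [2]: -2

[2] X move#1: -1:-1/1, -2:+1/0*
[0] end (terminal -1, O#2); searched 2 to 11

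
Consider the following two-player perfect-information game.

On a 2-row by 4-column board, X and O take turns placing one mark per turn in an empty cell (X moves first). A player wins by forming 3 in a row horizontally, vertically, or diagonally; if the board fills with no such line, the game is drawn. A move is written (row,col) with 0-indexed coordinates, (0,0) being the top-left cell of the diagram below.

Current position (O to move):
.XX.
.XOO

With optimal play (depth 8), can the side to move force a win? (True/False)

O winning at [.XX./.XOO]: False

p1 O@[.XX./.XOO]: (0,0)[OXX./.XOO]-1* (0,3)[.XXO/.XOO]-1 (1,0)[.XX./OXOO]-1
p2 X@[OXX./.XOO]: (0,3)[OXXX/.XOO]+1* (1,0)[OXX./XXOO]+0
p3 O@[OXXX/.XOO] terminal -1; root [.XX./.XOO] d8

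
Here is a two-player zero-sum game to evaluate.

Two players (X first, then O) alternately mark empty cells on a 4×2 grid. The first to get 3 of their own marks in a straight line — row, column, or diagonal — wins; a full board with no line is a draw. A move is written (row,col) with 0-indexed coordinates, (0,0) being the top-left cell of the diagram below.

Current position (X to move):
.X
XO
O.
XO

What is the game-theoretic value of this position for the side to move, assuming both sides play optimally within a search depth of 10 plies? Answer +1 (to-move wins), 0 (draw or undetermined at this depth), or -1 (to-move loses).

value(.X/XO/O./XO, X) = 0

[.X/XO/O./XO] X move#1: (0,0):-1/XX/XO/O./XO, (2,1):+0/.X/XO/OX/XO*
[.X/XO/OX/XO] O move#2: (0,0):+0/OX/XO/OX/XO*
[OX/XO/OX/XO] end (terminal +0, X#3); searched .X/XO/O./XO to 10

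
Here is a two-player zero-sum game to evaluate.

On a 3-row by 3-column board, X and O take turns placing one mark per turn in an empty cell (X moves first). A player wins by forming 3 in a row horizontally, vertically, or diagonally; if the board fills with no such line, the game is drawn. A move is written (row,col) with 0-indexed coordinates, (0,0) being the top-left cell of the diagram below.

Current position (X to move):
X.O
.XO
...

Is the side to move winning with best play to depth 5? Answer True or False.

X winning at [X.O/.XO/...]: True

ply 1, X at X.O/.XO/... | (0,1)=-1→XXO/.XO/...; (1,0)=-1→X.O/XXO/...; (2,0)=-1→X.O/.XO/X..; (2,1)=-1→X.O/.XO/.X.; (2,2)=+1→X.O/.XO/..X*
ply 2: X.O/.XO/..X is terminal -1 (O); from X.O/.XO/... depth 5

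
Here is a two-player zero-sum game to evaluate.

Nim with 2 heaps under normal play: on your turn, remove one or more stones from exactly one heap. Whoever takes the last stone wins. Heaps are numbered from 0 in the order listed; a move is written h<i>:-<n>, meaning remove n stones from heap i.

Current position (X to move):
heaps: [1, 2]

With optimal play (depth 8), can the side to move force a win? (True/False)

X winning at [(1,2)]: True

p1 X@[(1,2)]: h0:-1[(0,2)]-1 h1:-1[(1,1)]+1* h1:-2[(1,0)]-1
p2 O@[(1,1)]: h0:-1[(0,1)]-1* h1:-1[(1,0)]-1
p3 X@[(0,1)]: h1:-1[(0,0)]+1*
p4 O@[(0,0)] terminal -1; root [(1,2)] d8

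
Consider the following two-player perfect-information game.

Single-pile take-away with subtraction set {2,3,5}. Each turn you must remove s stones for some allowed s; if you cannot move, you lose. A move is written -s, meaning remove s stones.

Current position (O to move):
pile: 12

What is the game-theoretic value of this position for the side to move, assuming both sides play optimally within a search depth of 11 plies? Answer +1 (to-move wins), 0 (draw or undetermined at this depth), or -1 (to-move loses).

[12] O move#1: -2:-1/10, -3:-1/9, -5:+1/7*
[7] X move#2: -2:-1/5*, -3:-1/4, -5:-1/2
[5] O move#3: -2:-1/3, -3:-1/2, -5:+1/0*
[0] end (terminal -1, X#4); searched 12 to 11

value(12, O) = +1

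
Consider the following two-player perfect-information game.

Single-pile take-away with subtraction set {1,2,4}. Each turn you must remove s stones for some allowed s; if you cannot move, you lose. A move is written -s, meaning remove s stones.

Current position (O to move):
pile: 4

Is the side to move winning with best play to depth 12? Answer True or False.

O winning at [4]: True

[4] O move#1: -1:+1/3*, -2:-1/2, -4:+1/0
[3] X move#2: -1:-1/2*, -2:-1/1
[2] O move#3: -1:-1/1, -2:+1/0*
[0] end (terminal -1, X#4); searched 4 to 12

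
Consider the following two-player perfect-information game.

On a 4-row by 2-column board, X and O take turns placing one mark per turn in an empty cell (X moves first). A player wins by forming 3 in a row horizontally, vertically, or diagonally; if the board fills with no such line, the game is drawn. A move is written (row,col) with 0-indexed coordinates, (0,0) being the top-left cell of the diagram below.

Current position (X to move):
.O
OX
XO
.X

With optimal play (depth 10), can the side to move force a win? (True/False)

X winning at [.O/OX/XO/.X]: False

[.O/OX/XO/.X] X move#1: (0,0):+0/XO/OX/XO/.X*, (3,0):+0/.O/OX/XO/XX
[XO/OX/XO/.X] O move#2: (3,0):+0/XO/OX/XO/OX*
[XO/OX/XO/OX] end (terminal +0, X#3); searched .O/OX/XO/.X to 10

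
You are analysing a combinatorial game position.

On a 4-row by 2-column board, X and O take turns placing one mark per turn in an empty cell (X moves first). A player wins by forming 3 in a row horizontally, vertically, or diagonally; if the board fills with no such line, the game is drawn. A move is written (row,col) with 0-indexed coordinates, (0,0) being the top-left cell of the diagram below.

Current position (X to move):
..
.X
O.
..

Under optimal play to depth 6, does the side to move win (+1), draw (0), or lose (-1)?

value(../.X/O./.., X) = +1

p1 X@[../.X/O./..]: (0,0)[X./.X/O./..]+0 (0,1)[.X/.X/O./..]+0 (1,0)[../XX/O./..]+0 (2,1)[../.X/OX/..]+1* (3,0)[../.X/O./X.]+0 (3,1)[../.X/O./.X]+0
p2 O@[../.X/OX/..]: (0,0)[O./.X/OX/..]-1* (0,1)[.O/.X/OX/..]-1 (1,0)[../OX/OX/..]-1 (3,0)[../.X/OX/O.]-1 (3,1)[../.X/OX/.O]-1
p3 X@[O./.X/OX/..]: (0,1)[OX/.X/OX/..]+1* (1,0)[O./XX/OX/..]+1 (3,0)[O./.X/OX/X.]-1 (3,1)[O./.X/OX/.X]+1
p4 O@[OX/.X/OX/..] terminal -1; root [../.X/O./..] d6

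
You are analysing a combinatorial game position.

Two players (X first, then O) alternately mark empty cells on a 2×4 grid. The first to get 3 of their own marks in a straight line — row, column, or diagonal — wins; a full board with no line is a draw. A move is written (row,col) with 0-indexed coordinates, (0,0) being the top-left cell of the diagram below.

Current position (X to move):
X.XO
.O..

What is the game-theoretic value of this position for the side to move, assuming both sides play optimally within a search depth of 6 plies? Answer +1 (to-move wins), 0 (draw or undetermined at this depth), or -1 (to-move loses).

ply 1, X at X.XO/.O.. | (0,1)=+1→XXXO/.O..*; (1,0)=+0→X.XO/XO..; (1,2)=+0→X.XO/.OX.; (1,3)=+0→X.XO/.O.X
ply 2: XXXO/.O.. is terminal -1 (O); from X.XO/.O.. depth 6

value(X.XO/.O.., X) = +1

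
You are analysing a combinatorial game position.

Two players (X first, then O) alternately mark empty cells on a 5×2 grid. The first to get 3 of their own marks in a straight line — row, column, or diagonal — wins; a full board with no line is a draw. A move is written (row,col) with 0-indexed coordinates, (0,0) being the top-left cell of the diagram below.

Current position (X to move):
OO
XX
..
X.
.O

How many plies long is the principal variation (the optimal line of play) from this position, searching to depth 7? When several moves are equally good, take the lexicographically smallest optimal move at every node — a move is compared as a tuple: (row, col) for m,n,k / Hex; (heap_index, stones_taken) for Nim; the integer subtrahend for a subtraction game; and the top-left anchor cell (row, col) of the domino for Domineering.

PV length from [OO/XX/../X./.O]: 1 ply

ply 1, X at OO/XX/../X./.O | (2,0)=+1→OO/XX/X./X./.O*; (2,1)=+1→OO/XX/.X/X./.O; (3,1)=+1→OO/XX/../XX/.O; (4,0)=+0→OO/XX/../X./XO
ply 2: OO/XX/X./X./.O is terminal -1 (O); from OO/XX/../X./.O depth 7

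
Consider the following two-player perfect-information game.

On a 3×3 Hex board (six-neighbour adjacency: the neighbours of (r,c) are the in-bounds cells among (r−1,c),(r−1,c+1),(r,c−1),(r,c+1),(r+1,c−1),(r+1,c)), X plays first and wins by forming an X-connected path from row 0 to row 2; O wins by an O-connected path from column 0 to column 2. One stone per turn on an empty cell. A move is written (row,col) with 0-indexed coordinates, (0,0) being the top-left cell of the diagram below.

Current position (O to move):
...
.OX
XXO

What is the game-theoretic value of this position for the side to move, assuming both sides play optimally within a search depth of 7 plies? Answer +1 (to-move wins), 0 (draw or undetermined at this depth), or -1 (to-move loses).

value(.../.OX/XXO, O) = -1

ply 1, O at .../.OX/XXO | (0,0)=-1→O../.OX/XXO*; (0,1)=-1→.O./.OX/XXO; (0,2)=-1→..O/.OX/XXO; (1,0)=-1→.../OOX/XXO
ply 2, X at O../.OX/XXO | (0,1)=+1→OX./.OX/XXO*; (0,2)=+1→O.X/.OX/XXO; (1,0)=+1→O../XOX/XXO
ply 3, O at OX./.OX/XXO | (0,2)=-1→OXO/.OX/XXO*; (1,0)=-1→OX./OOX/XXO
ply 4, X at OXO/.OX/XXO | (1,0)=+1→OXO/XOX/XXO*
ply 5: OXO/XOX/XXO is terminal -1 (O); from .../.OX/XXO depth 7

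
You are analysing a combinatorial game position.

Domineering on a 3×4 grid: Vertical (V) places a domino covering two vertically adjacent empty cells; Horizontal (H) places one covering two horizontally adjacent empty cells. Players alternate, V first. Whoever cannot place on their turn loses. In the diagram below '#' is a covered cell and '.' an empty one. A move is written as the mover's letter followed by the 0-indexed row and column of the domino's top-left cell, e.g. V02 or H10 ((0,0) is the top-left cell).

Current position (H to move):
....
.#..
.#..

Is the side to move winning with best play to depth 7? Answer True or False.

H winning at [..../.#../.#..]: True

ply 1, H at ..../.#../.#.. | H00=-1→##../.#../.#..; H01=-1→.##./.#../.#..; H02=-1→..##/.#../.#..; H12=+1→..../.###/.#..*; H22=-1→..../.#../.###
ply 2, V at ..../.###/.#.. | V00=-1→#.../####/.#..*; V10=-1→..../####/##..
ply 3, H at #.../####/.#.. | H01=+1→###./####/.#..*; H02=+1→#.##/####/.#..; H22=+1→#.../####/.###
ply 4: ###./####/.#.. is terminal -1 (V); from ..../.#../.#.. depth 7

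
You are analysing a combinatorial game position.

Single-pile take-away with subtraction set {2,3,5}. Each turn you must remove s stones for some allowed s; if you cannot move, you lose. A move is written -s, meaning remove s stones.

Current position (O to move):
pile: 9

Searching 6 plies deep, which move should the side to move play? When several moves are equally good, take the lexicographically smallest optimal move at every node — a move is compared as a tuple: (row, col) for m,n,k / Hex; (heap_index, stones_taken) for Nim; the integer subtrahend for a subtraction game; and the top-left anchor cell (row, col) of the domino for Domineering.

O's best at [9]: -2

ply 1, O at 9 | -2=+1→7*; -3=-1→6; -5=-1→4
ply 2, X at 7 | -2=-1→5*; -3=-1→4; -5=-1→2
ply 3, O at 5 | -2=-1→3; -3=-1→2; -5=+1→0*
ply 4: 0 is terminal -1 (X); from 9 depth 6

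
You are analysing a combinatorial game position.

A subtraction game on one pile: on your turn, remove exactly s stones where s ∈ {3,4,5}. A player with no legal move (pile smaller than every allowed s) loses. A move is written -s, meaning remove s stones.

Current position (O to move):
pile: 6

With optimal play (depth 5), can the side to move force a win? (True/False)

ply 1, O at 6 | -3=-1→3; -4=+1→2*; -5=+1→1
ply 2: 2 is terminal -1 (X); from 6 depth 5

O winning at [6]: True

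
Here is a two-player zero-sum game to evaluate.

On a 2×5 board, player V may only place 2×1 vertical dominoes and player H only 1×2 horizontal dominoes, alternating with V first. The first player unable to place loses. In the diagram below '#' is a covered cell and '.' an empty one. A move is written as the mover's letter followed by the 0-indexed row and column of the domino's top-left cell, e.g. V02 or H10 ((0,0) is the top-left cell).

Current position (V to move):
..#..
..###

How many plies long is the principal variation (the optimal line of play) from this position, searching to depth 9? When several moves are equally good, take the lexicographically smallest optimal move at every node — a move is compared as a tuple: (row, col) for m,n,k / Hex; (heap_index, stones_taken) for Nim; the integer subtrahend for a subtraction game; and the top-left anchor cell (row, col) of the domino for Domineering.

PV length from [..#../..###]: 3 plies

ply 1, V at ..#../..### | V00=+1→#.#../#.###*; V01=+1→.##../.####
ply 2, H at #.#../#.### | H03=-1→#.###/#.###*
ply 3, V at #.###/#.### | V01=+1→#####/#####*
ply 4: #####/##### is terminal -1 (H); from ..#../..### depth 9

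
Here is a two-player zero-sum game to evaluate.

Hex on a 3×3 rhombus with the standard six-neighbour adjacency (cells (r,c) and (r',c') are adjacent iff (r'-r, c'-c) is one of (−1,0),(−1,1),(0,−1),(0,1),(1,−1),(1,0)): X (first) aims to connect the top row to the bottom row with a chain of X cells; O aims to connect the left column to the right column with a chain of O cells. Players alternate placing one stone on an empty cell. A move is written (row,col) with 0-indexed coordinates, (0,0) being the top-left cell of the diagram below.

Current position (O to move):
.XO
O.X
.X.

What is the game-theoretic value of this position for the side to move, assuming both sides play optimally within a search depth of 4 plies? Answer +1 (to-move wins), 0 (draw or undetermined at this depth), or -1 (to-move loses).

[.XO/O.X/.X.] O move#1: (0,0):-1/OXO/O.X/.X., (1,1):+1/.XO/OOX/.X.*, (2,0):-1/.XO/O.X/OX., (2,2):-1/.XO/O.X/.XO
[.XO/OOX/.X.] end (terminal -1, X#2); searched .XO/O.X/.X. to 4

value(.XO/O.X/.X., O) = +1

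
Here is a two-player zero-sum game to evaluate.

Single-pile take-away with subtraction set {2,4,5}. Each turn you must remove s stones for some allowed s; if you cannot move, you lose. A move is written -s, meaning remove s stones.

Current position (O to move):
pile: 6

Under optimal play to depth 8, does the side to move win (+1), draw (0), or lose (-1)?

value(6, O) = +1

ply 1, O at 6 | -2=-1→4; -4=-1→2; -5=+1→1*
ply 2: 1 is terminal -1 (X); from 6 depth 8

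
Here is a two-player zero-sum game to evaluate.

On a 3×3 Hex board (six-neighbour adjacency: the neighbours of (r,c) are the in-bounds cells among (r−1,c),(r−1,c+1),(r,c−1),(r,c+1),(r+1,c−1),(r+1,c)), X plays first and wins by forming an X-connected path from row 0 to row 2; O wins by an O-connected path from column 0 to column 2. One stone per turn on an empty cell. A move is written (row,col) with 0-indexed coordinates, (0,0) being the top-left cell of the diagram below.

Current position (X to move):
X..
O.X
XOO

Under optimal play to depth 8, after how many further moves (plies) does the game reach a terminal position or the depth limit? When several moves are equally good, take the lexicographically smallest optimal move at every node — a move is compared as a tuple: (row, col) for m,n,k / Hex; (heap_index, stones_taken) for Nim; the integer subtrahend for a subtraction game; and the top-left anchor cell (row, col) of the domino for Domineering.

PV length from [X../O.X/XOO]: 3 plies

p1 X@[X../O.X/XOO]: (0,1)[XX./O.X/XOO]-1 (0,2)[X.X/O.X/XOO]-1 (1,1)[X../OXX/XOO]+1*
p2 O@[X../OXX/XOO]: (0,1)[XO./OXX/XOO]-1* (0,2)[X.O/OXX/XOO]-1
p3 X@[XO./OXX/XOO]: (0,2)[XOX/OXX/XOO]+1*
p4 O@[XOX/OXX/XOO] terminal -1; root [X../O.X/XOO] d8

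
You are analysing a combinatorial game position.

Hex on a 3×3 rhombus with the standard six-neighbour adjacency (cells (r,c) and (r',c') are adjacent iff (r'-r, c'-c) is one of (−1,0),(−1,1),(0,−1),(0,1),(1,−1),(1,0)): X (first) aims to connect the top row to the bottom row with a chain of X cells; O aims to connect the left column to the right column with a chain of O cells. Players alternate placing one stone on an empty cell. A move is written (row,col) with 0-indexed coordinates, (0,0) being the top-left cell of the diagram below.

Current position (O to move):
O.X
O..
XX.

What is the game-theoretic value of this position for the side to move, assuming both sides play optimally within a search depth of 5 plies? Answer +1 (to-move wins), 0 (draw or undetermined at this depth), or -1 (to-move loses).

p1 O@[O.X/O../XX.]: (0,1)[OOX/O../XX.]-1* (1,1)[O.X/OO./XX.]-1 (1,2)[O.X/O.O/XX.]-1 (2,2)[O.X/O../XXO]-1
p2 X@[OOX/O../XX.]: (1,1)[OOX/OX./XX.]+1* (1,2)[OOX/O.X/XX.]+1 (2,2)[OOX/O../XXX]+1
p3 O@[OOX/OX./XX.] terminal -1; root [O.X/O../XX.] d5

value(O.X/O../XX., O) = -1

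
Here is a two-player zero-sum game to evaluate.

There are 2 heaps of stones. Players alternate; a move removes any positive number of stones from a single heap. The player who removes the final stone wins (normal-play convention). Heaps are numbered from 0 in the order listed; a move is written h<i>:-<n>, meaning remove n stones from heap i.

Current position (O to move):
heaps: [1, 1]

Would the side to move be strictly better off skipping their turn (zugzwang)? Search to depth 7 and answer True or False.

zugzwang((1,1), O) = True

p1 O@[(1,1)]: h0:-1[(0,1)]-1* h1:-1[(1,0)]-1
p2 X@[(0,1)]: h1:-1[(0,0)]+1*
p3 O@[(0,0)] terminal -1; root [(1,1)] d7
suppose O passes — search the same position with X to move:
pass> p1 X@[(1,1)]: h0:-1[(0,1)]-1* h1:-1[(1,0)]-1
pass> p2 O@[(0,1)]: h1:-1[(0,0)]+1*
pass> p3 X@[(0,0)] terminal -1; root [(1,1)] d7
for O: play -1, pass +1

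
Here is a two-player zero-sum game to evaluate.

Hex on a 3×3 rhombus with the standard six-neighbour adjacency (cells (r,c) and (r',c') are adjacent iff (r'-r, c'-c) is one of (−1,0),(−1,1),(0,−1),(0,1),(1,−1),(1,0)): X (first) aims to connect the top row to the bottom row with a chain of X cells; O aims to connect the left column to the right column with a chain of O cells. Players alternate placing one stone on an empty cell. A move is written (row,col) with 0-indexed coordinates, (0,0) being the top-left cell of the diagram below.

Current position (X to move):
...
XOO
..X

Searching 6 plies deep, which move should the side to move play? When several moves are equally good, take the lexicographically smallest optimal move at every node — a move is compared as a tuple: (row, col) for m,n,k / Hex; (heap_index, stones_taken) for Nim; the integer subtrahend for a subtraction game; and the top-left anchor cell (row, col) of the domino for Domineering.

X's best at [.../XOO/..X]: (2,0)

[.../XOO/..X] X move#1: (0,0):-1/X../XOO/..X, (0,1):-1/.X./XOO/..X, (0,2):-1/..X/XOO/..X, (2,0):+1/.../XOO/X.X*, (2,1):-1/.../XOO/.XX
[.../XOO/X.X] O move#2: (0,0):-1/O../XOO/X.X*, (0,1):-1/.O./XOO/X.X, (0,2):-1/..O/XOO/X.X, (2,1):-1/.../XOO/XOX
[O../XOO/X.X] X move#3: (0,1):+1/OX./XOO/X.X*, (0,2):-1/O.X/XOO/X.X, (2,1):-1/O../XOO/XXX
[OX./XOO/X.X] end (terminal -1, O#4); searched .../XOO/..X to 6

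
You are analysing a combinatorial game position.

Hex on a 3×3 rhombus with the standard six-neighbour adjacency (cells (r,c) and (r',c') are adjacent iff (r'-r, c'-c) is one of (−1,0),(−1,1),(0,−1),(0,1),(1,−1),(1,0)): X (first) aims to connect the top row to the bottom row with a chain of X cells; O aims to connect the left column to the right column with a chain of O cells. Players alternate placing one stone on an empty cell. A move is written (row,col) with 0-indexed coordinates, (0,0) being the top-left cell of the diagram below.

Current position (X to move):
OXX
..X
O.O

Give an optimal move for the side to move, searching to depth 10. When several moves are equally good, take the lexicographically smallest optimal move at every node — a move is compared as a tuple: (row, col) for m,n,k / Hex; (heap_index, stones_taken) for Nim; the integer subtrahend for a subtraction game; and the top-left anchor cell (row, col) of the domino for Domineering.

p1 X@[OXX/..X/O.O]: (1,0)[OXX/X.X/O.O]-1 (1,1)[OXX/.XX/O.O]-1 (2,1)[OXX/..X/OXO]+1*
p2 O@[OXX/..X/OXO] terminal -1; root [OXX/..X/O.O] d10

X's best at [OXX/..X/O.O]: (2,1)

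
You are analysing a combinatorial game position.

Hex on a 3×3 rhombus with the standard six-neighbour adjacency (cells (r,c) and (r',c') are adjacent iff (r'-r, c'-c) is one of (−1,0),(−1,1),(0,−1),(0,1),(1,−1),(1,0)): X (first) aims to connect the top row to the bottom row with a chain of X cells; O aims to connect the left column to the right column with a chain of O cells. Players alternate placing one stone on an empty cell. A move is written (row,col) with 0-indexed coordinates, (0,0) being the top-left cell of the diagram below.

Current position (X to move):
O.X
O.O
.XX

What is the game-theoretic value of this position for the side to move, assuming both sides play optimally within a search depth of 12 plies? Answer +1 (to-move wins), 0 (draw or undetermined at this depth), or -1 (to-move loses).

value(O.X/O.O/.XX, X) = +1

ply 1, X at O.X/O.O/.XX | (0,1)=-1→OXX/O.O/.XX; (1,1)=+1→O.X/OXO/.XX*; (2,0)=-1→O.X/O.O/XXX
ply 2: O.X/OXO/.XX is terminal -1 (O); from O.X/O.O/.XX depth 12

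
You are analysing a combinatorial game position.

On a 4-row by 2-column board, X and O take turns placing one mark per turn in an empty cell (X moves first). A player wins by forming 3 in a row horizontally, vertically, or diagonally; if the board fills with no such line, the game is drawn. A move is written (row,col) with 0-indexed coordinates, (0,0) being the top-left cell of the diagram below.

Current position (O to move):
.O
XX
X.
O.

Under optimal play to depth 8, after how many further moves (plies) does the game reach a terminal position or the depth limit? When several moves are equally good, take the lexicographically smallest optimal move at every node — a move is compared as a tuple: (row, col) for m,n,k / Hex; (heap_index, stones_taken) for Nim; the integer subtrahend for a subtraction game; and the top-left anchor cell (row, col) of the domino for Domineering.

PV length from [.O/XX/X./O.]: 3 plies

p1 O@[.O/XX/X./O.]: (0,0)[OO/XX/X./O.]+0* (2,1)[.O/XX/XO/O.]-1 (3,1)[.O/XX/X./OO]-1
p2 X@[OO/XX/X./O.]: (2,1)[OO/XX/XX/O.]+0* (3,1)[OO/XX/X./OX]+0
p3 O@[OO/XX/XX/O.]: (3,1)[OO/XX/XX/OO]+0*
p4 X@[OO/XX/XX/OO] terminal +0; root [.O/XX/X./O.] d8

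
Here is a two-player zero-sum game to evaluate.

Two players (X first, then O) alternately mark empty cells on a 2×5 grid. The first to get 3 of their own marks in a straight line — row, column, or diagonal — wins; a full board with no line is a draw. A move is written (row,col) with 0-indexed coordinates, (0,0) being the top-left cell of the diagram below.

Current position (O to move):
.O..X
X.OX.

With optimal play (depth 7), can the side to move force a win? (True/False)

O winning at [.O..X/X.OX.]: True

[.O..X/X.OX.] O move#1: (0,0):+0/OO..X/X.OX., (0,2):+1/.OO.X/X.OX.*, (0,3):+0/.O.OX/X.OX., (1,1):+0/.O..X/XOOX., (1,4):+0/.O..X/X.OXO
[.OO.X/X.OX.] X move#2: (0,0):-1/XOO.X/X.OX.*, (0,3):-1/.OOXX/X.OX., (1,1):-1/.OO.X/XXOX., (1,4):-1/.OO.X/X.OXX
[XOO.X/X.OX.] O move#3: (0,3):+1/XOOOX/X.OX.*, (1,1):+0/XOO.X/XOOX., (1,4):+0/XOO.X/X.OXO
[XOOOX/X.OX.] end (terminal -1, X#4); searched .O..X/X.OX. to 7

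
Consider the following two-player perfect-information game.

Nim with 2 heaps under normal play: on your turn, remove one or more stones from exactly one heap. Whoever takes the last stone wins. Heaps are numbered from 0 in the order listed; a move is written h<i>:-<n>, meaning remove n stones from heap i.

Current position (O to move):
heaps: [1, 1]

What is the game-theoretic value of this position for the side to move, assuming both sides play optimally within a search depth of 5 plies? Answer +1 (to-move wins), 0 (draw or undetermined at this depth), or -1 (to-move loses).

p1 O@[(1,1)]: h0:-1[(0,1)]-1* h1:-1[(1,0)]-1
p2 X@[(0,1)]: h1:-1[(0,0)]+1*
p3 O@[(0,0)] terminal -1; root [(1,1)] d5

value((1,1), O) = -1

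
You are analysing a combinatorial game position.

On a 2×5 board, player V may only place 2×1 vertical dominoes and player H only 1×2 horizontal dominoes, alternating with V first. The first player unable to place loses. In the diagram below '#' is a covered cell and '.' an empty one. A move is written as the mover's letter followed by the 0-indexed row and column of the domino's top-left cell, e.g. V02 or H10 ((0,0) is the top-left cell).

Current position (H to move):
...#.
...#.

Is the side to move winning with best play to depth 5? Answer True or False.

H winning at [...#./...#.]: False

p1 H@[...#./...#.]: H00[##.#./...#.]-1* H01[.###./...#.]-1 H10[...#./##.#.]-1 H11[...#./.###.]-1
p2 V@[##.#./...#.]: V02[####./..##.]+1* V04[##.##/...##]-1
p3 H@[####./..##.]: H10[####./####.]-1*
p4 V@[####./####.]: V04[#####/#####]+1*
p5 H@[#####/#####] terminal -1; root [...#./...#.] d5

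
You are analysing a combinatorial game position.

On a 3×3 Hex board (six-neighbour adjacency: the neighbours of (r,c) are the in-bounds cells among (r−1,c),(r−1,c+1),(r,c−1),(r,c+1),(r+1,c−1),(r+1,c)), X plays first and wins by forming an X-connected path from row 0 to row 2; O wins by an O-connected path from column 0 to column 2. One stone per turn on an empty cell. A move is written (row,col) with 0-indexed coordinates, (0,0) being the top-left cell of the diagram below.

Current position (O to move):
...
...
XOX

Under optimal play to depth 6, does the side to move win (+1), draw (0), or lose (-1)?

value(.../.../XOX, O) = -1

[.../.../XOX] O move#1: (0,0):-1/O../.../XOX*, (0,1):-1/.O./.../XOX, (0,2):-1/..O/.../XOX, (1,0):-1/.../O../XOX, (1,1):-1/.../.O./XOX, (1,2):-1/.../..O/XOX
[O../.../XOX] X move#2: (0,1):+1/OX./.../XOX*, (0,2):+1/O.X/.../XOX, (1,0):+1/O../X../XOX, (1,1):+1/O../.X./XOX, (1,2):+1/O../..X/XOX
[OX./.../XOX] O move#3: (0,2):-1/OXO/.../XOX*, (1,0):-1/OX./O../XOX, (1,1):-1/OX./.O./XOX, (1,2):-1/OX./..O/XOX
[OXO/.../XOX] X move#4: (1,0):+1/OXO/X../XOX*, (1,1):+1/OXO/.X./XOX, (1,2):+1/OXO/..X/XOX
[OXO/X../XOX] end (terminal -1, O#5); searched .../.../XOX to 6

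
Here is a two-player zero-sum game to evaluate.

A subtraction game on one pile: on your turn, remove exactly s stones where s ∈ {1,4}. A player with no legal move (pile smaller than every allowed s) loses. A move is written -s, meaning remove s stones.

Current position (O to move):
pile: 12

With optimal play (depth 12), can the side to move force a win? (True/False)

O winning at [12]: False

ply 1, O at 12 | -1=-1→11*; -4=-1→8
ply 2, X at 11 | -1=+1→10*; -4=+1→7
ply 3, O at 10 | -1=-1→9*; -4=-1→6
ply 4, X at 9 | -1=-1→8; -4=+1→5*
ply 5, O at 5 | -1=-1→4*; -4=-1→1
ply 6, X at 4 | -1=-1→3; -4=+1→0*
ply 7: 0 is terminal -1 (O); from 12 depth 12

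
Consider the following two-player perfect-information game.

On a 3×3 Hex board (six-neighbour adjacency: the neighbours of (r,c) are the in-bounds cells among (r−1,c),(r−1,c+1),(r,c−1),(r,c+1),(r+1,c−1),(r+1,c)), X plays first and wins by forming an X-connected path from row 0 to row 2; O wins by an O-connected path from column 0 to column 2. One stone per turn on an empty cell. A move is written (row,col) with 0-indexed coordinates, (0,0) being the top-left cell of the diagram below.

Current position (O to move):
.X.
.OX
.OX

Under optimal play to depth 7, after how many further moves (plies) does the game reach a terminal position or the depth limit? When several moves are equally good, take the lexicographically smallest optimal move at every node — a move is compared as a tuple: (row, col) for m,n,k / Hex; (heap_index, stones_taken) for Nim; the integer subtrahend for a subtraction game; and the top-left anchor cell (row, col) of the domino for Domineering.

ply 1, O at .X./.OX/.OX | (0,0)=-1→OX./.OX/.OX; (0,2)=+1→.XO/.OX/.OX*; (1,0)=-1→.X./OOX/.OX; (2,0)=-1→.X./.OX/OOX
ply 2, X at .XO/.OX/.OX | (0,0)=-1→XXO/.OX/.OX*; (1,0)=-1→.XO/XOX/.OX; (2,0)=-1→.XO/.OX/XOX
ply 3, O at XXO/.OX/.OX | (1,0)=+1→XXO/OOX/.OX*; (2,0)=+1→XXO/.OX/OOX
ply 4: XXO/OOX/.OX is terminal -1 (X); from .X./.OX/.OX depth 7

PV length from [.X./.OX/.OX]: 3 plies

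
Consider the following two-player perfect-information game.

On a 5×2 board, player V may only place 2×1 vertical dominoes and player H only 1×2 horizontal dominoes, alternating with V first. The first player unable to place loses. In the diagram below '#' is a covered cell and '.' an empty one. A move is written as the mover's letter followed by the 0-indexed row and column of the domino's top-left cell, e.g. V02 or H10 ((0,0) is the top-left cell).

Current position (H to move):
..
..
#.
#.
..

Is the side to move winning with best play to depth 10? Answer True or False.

[../../#./#./..] H move#1: H00:+1/##/../#./#./..*, H10:+1/../##/#./#./.., H40:-1/../../#./#./##
[##/../#./#./..] V move#2: V11:-1/##/.#/##/#./..*, V21:-1/##/../##/##/.., V31:-1/##/../#./##/.#
[##/.#/##/#./..] H move#3: H40:+1/##/.#/##/#./##*
[##/.#/##/#./##] end (terminal -1, V#4); searched ../../#./#./.. to 10

H winning at [../../#./#./..]: True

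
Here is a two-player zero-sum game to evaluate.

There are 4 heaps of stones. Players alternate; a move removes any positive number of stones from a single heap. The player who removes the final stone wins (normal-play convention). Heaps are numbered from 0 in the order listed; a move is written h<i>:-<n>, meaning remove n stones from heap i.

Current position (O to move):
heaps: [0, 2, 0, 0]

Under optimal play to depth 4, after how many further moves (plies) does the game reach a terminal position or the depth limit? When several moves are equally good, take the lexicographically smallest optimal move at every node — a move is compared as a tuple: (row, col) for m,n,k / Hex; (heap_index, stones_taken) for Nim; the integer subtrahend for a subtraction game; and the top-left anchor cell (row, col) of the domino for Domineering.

p1 O@[(0,2,0,0)]: h1:-1[(0,1,0,0)]-1 h1:-2[(0,0,0,0)]+1*
p2 X@[(0,0,0,0)] terminal -1; root [(0,2,0,0)] d4

PV length from [(0,2,0,0)]: 1 ply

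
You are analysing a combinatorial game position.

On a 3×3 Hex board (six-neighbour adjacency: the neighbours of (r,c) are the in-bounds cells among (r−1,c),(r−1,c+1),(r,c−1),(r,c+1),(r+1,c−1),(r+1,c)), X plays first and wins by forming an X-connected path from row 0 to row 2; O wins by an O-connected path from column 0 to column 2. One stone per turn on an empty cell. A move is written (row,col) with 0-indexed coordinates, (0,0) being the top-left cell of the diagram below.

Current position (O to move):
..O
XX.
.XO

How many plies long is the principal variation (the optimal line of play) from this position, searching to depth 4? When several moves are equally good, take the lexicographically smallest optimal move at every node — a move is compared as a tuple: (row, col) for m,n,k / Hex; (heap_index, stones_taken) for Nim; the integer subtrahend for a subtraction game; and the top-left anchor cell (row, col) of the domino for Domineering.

[..O/XX./.XO] O move#1: (0,0):-1/O.O/XX./.XO*, (0,1):-1/.OO/XX./.XO, (1,2):-1/..O/XXO/.XO, (2,0):-1/..O/XX./OXO
[O.O/XX./.XO] X move#2: (0,1):+1/OXO/XX./.XO*, (1,2):-1/O.O/XXX/.XO, (2,0):-1/O.O/XX./XXO
[OXO/XX./.XO] end (terminal -1, O#3); searched ..O/XX./.XO to 4

PV length from [..O/XX./.XO]: 2 plies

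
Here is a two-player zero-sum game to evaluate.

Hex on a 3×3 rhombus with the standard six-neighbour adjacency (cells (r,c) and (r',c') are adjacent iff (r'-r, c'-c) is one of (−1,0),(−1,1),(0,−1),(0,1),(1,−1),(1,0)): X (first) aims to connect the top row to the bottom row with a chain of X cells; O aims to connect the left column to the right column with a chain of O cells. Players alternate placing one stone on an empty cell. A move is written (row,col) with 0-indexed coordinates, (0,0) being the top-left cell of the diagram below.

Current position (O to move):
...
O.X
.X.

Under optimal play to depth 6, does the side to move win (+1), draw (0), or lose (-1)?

value(.../O.X/.X., O) = +1

ply 1, O at .../O.X/.X. | (0,0)=-1→O../O.X/.X.; (0,1)=-1→.O./O.X/.X.; (0,2)=+1→..O/O.X/.X.*; (1,1)=-1→.../OOX/.X.; (2,0)=-1→.../O.X/OX.; (2,2)=-1→.../O.X/.XO
ply 2, X at ..O/O.X/.X. | (0,0)=-1→X.O/O.X/.X.*; (0,1)=-1→.XO/O.X/.X.; (1,1)=-1→..O/OXX/.X.; (2,0)=-1→..O/O.X/XX.; (2,2)=-1→..O/O.X/.XX
ply 3, O at X.O/O.X/.X. | (0,1)=+1→XOO/O.X/.X.*; (1,1)=+1→X.O/OOX/.X.; (2,0)=+1→X.O/O.X/OX.; (2,2)=+1→X.O/O.X/.XO
ply 4: XOO/O.X/.X. is terminal -1 (X); from .../O.X/.X. depth 6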